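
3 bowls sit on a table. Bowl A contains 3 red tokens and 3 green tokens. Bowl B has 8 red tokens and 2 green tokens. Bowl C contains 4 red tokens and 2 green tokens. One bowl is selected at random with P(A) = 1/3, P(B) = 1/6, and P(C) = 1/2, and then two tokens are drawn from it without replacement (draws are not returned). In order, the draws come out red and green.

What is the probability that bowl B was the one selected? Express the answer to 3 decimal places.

0.113

Under each hypothesis, the probability of the observed sequence is: P(data | bowl A) = (3/6)(3/5) = 3/10; P(data | bowl B) = (8/10)(2/9) = 8/45; P(data | bowl C) = (4/6)(2/5) = 4/15.
Multiplying each by its prior: 1/3 · 3/10 = 1/10, 1/6 · 8/45 = 4/135, 1/2 · 4/15 = 2/15; summing to 71/270.
Hence P(bowl B | data) = (4/135) / (71/270) = 8/71.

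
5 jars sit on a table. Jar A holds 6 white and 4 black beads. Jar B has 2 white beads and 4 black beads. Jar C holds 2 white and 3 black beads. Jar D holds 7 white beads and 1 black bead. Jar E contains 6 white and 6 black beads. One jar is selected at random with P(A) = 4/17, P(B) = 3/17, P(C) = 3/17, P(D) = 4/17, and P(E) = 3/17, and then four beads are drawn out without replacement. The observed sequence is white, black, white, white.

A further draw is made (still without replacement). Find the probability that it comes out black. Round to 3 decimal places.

Under each hypothesis, the probability of the observed sequence is: P(data | jar A) = (6/10)(4/9)(5/8)(4/7) = 0.095238; P(data | jar B) = (2/6)(4/5)(1/4)(0/3) = 0; P(data | jar C) = (2/5)(3/4)(1/3)(0/2) = 0; P(data | jar D) = (7/8)(1/7)(6/6)(5/5) = 0.125; P(data | jar E) = (6/12)(6/11)(5/10)(4/9) = 0.060606.
The prior-weighted likelihoods are 4/17 · 0.095238 = 0.022409, 3/17 · 0 = 0, 3/17 · 0 = 0, 4/17 · 0.125 = 0.029412, 3/17 · 0.060606 = 0.010695; these sum to 0.062516.
Normalising, the posterior is P(jar A | data) = 0.35845, P(jar B | data) = 0, P(jar C | data) = 0, P(jar D | data) = 0.47047, P(jar E | data) = 0.17108.
So P(black next | data) = Σ P(black next | H) P(H | data) = (1/2)(0.35845) + (0)(0.47047) + (5/8)(0.17108) = 0.28615.

0.286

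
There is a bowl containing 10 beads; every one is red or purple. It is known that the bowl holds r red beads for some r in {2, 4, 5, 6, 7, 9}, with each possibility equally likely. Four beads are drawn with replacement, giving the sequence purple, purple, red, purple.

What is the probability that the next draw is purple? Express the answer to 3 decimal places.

For each hypothesis, P(data | H) works out to: P(data | r = 2) = (8/10)(8/10)(2/10)(8/10) = 0.1024; P(data | r = 4) = (6/10)(6/10)(4/10)(6/10) = 0.0864; P(data | r = 5) = (5/10)(5/10)(5/10)(5/10) = 0.0625; P(data | r = 6) = (4/10)(4/10)(6/10)(4/10) = 0.0384; P(data | r = 7) = (3/10)(3/10)(7/10)(3/10) = 0.0189; P(data | r = 9) = (1/10)(1/10)(9/10)(1/10) = 0.0009.
Multiplying each by its prior: 1/6 · 0.1024 = 0.017067, 1/6 · 0.0864 = 0.0144, 1/6 · 0.0625 = 0.010417, 1/6 · 0.0384 = 0.0064, 1/6 · 0.0189 = 0.00315, 1/6 · 0.0009 = 0.00015; these sum to 0.051583.
Dividing through by the total gives posterior P(r = 2 | data) = 0.33086, P(r = 4 | data) = 0.27916, P(r = 5 | data) = 0.20194, P(r = 6 | data) = 0.12407, P(r = 7 | data) = 0.061066, P(r = 9 | data) = 0.0029079.
So P(purple next | data) = Σ P(purple next | H) P(H | data) = (4/5)(0.33086) + (3/5)(0.27916) + (1/2)(0.20194) + (2/5)(0.12407) + (3/10)(0.061066) + (1/10)(0.0029079) = 0.60139.

0.601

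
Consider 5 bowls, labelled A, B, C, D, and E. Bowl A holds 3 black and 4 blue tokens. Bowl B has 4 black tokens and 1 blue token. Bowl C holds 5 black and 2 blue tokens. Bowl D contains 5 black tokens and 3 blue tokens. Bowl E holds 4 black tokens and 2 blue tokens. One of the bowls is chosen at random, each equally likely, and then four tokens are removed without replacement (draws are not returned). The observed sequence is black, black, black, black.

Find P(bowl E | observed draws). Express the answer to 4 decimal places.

Compute the likelihood of the observed sequence for each case: P(data | bowl A) = (3/7)(2/6)(1/5)(0/4) = 0; P(data | bowl B) = (4/5)(3/4)(2/3)(1/2) = 0.2; P(data | bowl C) = (5/7)(4/6)(3/5)(2/4) = 0.14286; P(data | bowl D) = (5/8)(4/7)(3/6)(2/5) = 0.071429; P(data | bowl E) = (4/6)(3/5)(2/4)(1/3) = 0.066667.
The prior-weighted likelihoods are 1/5 · 0 = 0, 1/5 · 0.2 = 0.04, 1/5 · 0.14286 = 0.028571, 1/5 · 0.071429 = 0.014286, 1/5 · 0.066667 = 0.013333; with total 0.09619.
Hence P(bowl E | data) = (0.013333) / (0.09619) = 0.13861.

0.1386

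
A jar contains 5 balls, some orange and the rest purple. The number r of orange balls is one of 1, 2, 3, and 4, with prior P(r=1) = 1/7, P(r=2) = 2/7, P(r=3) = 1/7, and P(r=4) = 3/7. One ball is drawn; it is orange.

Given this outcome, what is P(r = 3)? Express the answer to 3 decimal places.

0.150

Under each hypothesis, the probability of this draw is: P(data | r = 1) = (1/5) = 1/5; P(data | r = 2) = (2/5) = 2/5; P(data | r = 3) = (3/5) = 3/5; P(data | r = 4) = (4/5) = 4/5.
Weighting by the prior gives 1/7 · 1/5 = 1/35, 2/7 · 2/5 = 4/35, 1/7 · 3/5 = 3/35, 3/7 · 4/5 = 12/35; summing to 4/7.
Hence P(r = 3 | data) = (3/35) / (4/7) = 3/20.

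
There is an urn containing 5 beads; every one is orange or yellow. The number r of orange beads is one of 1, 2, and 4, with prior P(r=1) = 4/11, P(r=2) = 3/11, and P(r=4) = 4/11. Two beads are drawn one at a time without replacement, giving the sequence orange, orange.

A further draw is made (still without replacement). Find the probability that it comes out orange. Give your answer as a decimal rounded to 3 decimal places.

0.593

Under each hypothesis, the probability of the observed sequence is: P(data | r = 1) = (1/5)(0/4) = 0; P(data | r = 2) = (2/5)(1/4) = 1/10; P(data | r = 4) = (4/5)(3/4) = 3/5.
Multiplying each by its prior: 4/11 · 0 = 0, 3/11 · 1/10 = 3/110, 4/11 · 3/5 = 12/55; these sum to 27/110.
The posterior is then P(r = 1 | data) = 0, P(r = 2 | data) = 1/9, P(r = 4 | data) = 8/9.
Averaging over the posterior, P(orange next | data) = (0)(1/9) + (2/3)(8/9) = 16/27.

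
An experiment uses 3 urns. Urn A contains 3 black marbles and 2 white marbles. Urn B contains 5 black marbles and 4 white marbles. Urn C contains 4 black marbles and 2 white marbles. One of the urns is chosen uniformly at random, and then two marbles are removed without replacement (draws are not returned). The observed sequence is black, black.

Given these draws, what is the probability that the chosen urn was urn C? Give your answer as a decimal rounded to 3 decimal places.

Under each hypothesis, the probability of the observed sequence is: P(data | urn A) = (3/5)(2/4) = 3/10; P(data | urn B) = (5/9)(4/8) = 5/18; P(data | urn C) = (4/6)(3/5) = 2/5.
Multiplying each by its prior: 1/3 · 3/10 = 1/10, 1/3 · 5/18 = 5/54, 1/3 · 2/5 = 2/15; with total 44/135.
Hence P(urn C | data) = (2/15) / (44/135) = 9/22.

0.409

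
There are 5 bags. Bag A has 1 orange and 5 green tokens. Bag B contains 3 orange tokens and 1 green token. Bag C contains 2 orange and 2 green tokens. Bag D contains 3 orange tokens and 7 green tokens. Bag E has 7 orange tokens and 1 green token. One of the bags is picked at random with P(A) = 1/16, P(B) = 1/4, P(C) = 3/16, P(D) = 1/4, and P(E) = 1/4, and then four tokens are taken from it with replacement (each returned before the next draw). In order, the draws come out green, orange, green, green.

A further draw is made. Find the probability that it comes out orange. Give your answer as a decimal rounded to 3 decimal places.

Compute the likelihood of the observed sequence for each case: P(data | bag A) = (5/6)(1/6)(5/6)(5/6) = 0.096451; P(data | bag B) = (1/4)(3/4)(1/4)(1/4) = 0.011719; P(data | bag C) = (2/4)(2/4)(2/4)(2/4) = 0.0625; P(data | bag D) = (7/10)(3/10)(7/10)(7/10) = 0.1029; P(data | bag E) = (1/8)(7/8)(1/8)(1/8) = 0.001709.
Multiplying each by its prior: 1/16 · 0.096451 = 0.0060282, 1/4 · 0.011719 = 0.0029297, 3/16 · 0.0625 = 0.011719, 1/4 · 0.1029 = 0.025725, 1/4 · 0.001709 = 0.00042725; with total 0.046829.
The posterior is then P(bag A | data) = 0.12873, P(bag B | data) = 0.062562, P(bag C | data) = 0.25025, P(bag D | data) = 0.54934, P(bag E | data) = 0.0091236.
Averaging over the posterior, P(orange next | data) = (1/6)(0.12873) + (3/4)(0.062562) + (1/2)(0.25025) + (3/10)(0.54934) + (7/8)(0.0091236) = 0.36628.

0.366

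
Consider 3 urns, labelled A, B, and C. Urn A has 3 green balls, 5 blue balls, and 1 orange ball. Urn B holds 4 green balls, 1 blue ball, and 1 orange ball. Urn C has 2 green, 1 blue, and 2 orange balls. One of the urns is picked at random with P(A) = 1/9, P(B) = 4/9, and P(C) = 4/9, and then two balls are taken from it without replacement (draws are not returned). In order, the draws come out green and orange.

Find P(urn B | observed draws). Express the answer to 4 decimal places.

For each hypothesis, P(data | H) works out to: P(data | urn A) = (3/9)(1/8) = 1/24; P(data | urn B) = (4/6)(1/5) = 2/15; P(data | urn C) = (2/5)(2/4) = 1/5.
Weighting by the prior gives 1/9 · 1/24 = 1/216, 4/9 · 2/15 = 8/135, 4/9 · 1/5 = 4/45; with total 11/72.
By Bayes' rule, P(urn B | data) = (8/135) / (11/72) = 64/165.

0.3879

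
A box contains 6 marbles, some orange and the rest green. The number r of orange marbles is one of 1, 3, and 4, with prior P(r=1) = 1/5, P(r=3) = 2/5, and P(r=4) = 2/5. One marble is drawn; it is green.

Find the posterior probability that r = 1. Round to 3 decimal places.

0.333

Compute the likelihood of this draw for each case: P(data | r = 1) = (5/6) = 5/6; P(data | r = 3) = (3/6) = 1/2; P(data | r = 4) = (2/6) = 1/3.
Weighting by the prior gives 1/5 · 5/6 = 1/6, 2/5 · 1/2 = 1/5, 2/5 · 1/3 = 2/15; these sum to 1/2.
Therefore the posterior P(r = 1 | data) = (1/6) / (1/2) = 1/3.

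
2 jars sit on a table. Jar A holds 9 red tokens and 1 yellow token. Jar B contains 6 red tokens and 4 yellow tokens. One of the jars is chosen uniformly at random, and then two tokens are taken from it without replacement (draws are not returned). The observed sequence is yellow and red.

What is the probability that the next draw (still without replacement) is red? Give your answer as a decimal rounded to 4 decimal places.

0.7273

Under each hypothesis, the probability of the observed sequence is: P(data | jar A) = (1/10)(9/9) = 1/10; P(data | jar B) = (4/10)(6/9) = 4/15.
The prior-weighted likelihoods are 1/2 · 1/10 = 1/20, 1/2 · 4/15 = 2/15; these sum to 11/60.
Dividing through by the total gives posterior P(jar A | data) = 3/11, P(jar B | data) = 8/11.
The predictive probability is P(red next | data) = (1)(3/11) + (5/8)(8/11) = 8/11.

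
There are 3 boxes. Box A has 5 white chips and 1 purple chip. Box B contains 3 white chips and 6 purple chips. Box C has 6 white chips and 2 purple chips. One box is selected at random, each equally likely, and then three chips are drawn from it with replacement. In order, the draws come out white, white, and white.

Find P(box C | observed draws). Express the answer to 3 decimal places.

Compute the likelihood of the observed sequence for each case: P(data | box A) = (5/6)(5/6)(5/6) = 0.5787; P(data | box B) = (3/9)(3/9)(3/9) = 0.037037; P(data | box C) = (6/8)(6/8)(6/8) = 0.42188.
Multiplying each by its prior: 1/3 · 0.5787 = 0.1929, 1/3 · 0.037037 = 0.012346, 1/3 · 0.42188 = 0.14062; these sum to 0.34587.
So P(box C | data) = (0.14062) / (0.34587) = 0.40658.

0.407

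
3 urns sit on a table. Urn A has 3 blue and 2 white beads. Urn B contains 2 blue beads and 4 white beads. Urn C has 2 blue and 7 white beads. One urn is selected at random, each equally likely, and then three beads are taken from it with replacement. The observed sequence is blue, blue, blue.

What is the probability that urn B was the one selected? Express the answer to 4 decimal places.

0.1403

For each hypothesis, P(data | H) works out to: P(data | urn A) = (3/5)(3/5)(3/5) = 0.216; P(data | urn B) = (2/6)(2/6)(2/6) = 0.037037; P(data | urn C) = (2/9)(2/9)(2/9) = 0.010974.
The prior-weighted likelihoods are 1/3 · 0.216 = 0.072, 1/3 · 0.037037 = 0.012346, 1/3 · 0.010974 = 0.003658; summing to 0.088004.
So P(urn B | data) = (0.012346) / (0.088004) = 0.14029.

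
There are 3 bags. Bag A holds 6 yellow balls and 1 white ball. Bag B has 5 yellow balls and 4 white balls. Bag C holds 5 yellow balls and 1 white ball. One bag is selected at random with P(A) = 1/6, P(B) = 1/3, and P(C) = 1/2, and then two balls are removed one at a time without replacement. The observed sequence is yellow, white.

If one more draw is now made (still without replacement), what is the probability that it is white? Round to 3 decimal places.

Compute the likelihood of the observed sequence for each case: P(data | bag A) = (6/7)(1/6) = 1/7; P(data | bag B) = (5/9)(4/8) = 5/18; P(data | bag C) = (5/6)(1/5) = 1/6.
Multiplying each by its prior: 1/6 · 1/7 = 1/42, 1/3 · 5/18 = 5/54, 1/2 · 1/6 = 1/12; with total 151/756.
Normalising, the posterior is P(bag A | data) = 18/151, P(bag B | data) = 70/151, P(bag C | data) = 63/151.
Averaging over the posterior, P(white next | data) = (0)(18/151) + (3/7)(70/151) + (0)(63/151) = 30/151.

0.199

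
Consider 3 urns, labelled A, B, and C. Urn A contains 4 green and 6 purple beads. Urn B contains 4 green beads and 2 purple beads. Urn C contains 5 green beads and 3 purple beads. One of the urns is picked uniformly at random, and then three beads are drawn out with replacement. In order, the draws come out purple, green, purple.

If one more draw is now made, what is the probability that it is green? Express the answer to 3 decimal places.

The likelihood of the observed sequence under each hypothesis: P(data | urn A) = (6/10)(4/10)(6/10) = 0.144; P(data | urn B) = (2/6)(4/6)(2/6) = 0.074074; P(data | urn C) = (3/8)(5/8)(3/8) = 0.087891.
The prior-weighted likelihoods are 1/3 · 0.144 = 0.048, 1/3 · 0.074074 = 0.024691, 1/3 · 0.087891 = 0.029297; with total 0.10199.
Dividing through by the total gives posterior P(urn A | data) = 0.47064, P(urn B | data) = 0.2421, P(urn C | data) = 0.28726.
Averaging over the posterior, P(green next | data) = (2/5)(0.47064) + (2/3)(0.2421) + (5/8)(0.28726) = 0.52919.

0.529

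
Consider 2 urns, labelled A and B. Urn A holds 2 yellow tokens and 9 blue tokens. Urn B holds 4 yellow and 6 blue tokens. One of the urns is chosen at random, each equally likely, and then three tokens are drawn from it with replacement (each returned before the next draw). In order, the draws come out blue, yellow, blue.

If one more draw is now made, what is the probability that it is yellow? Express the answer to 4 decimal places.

For each hypothesis, P(data | H) works out to: P(data | urn A) = (9/11)(2/11)(9/11) = 0.12171; P(data | urn B) = (6/10)(4/10)(6/10) = 0.144.
Weighting by the prior gives 1/2 · 0.12171 = 0.060856, 1/2 · 0.144 = 0.072; these sum to 0.13286.
Normalising, the posterior is P(urn A | data) = 0.45806, P(urn B | data) = 0.54194.
The predictive probability is P(yellow next | data) = (2/11)(0.45806) + (2/5)(0.54194) = 0.30006.

0.3001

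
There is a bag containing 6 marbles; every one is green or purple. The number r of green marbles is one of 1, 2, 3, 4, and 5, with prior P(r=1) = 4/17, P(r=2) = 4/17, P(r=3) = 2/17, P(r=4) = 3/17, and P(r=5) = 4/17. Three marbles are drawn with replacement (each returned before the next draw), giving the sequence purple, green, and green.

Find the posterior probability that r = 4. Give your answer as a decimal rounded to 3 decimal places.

0.287

The likelihood of the observed sequence under each hypothesis: P(data | r = 1) = (5/6)(1/6)(1/6) = 0.023148; P(data | r = 2) = (4/6)(2/6)(2/6) = 0.074074; P(data | r = 3) = (3/6)(3/6)(3/6) = 0.125; P(data | r = 4) = (2/6)(4/6)(4/6) = 0.14815; P(data | r = 5) = (1/6)(5/6)(5/6) = 0.11574.
Weighting by the prior gives 4/17 · 0.023148 = 0.0054466, 4/17 · 0.074074 = 0.017429, 2/17 · 0.125 = 0.014706, 3/17 · 0.14815 = 0.026144, 4/17 · 0.11574 = 0.027233; summing to 0.090959.
So P(r = 4 | data) = (0.026144) / (0.090959) = 0.28743.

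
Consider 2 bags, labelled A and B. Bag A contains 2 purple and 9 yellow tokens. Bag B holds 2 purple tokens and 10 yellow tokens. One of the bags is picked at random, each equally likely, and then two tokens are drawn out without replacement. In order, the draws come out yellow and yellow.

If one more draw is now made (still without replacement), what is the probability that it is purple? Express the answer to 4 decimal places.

0.2109

The likelihood of the observed sequence under each hypothesis: P(data | bag A) = (9/11)(8/10) = 36/55; P(data | bag B) = (10/12)(9/11) = 15/22.
The prior-weighted likelihoods are 1/2 · 36/55 = 18/55, 1/2 · 15/22 = 15/44; with total 147/220.
Normalising, the posterior is P(bag A | data) = 24/49, P(bag B | data) = 25/49.
So P(purple next | data) = Σ P(purple next | H) P(H | data) = (2/9)(24/49) + (1/5)(25/49) = 31/147.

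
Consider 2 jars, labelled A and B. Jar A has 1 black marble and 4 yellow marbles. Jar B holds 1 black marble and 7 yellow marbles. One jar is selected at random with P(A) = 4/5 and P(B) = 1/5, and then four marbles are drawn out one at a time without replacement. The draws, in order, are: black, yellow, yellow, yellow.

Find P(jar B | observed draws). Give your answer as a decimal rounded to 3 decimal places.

Compute the likelihood of the observed sequence for each case: P(data | jar A) = (1/5)(4/4)(3/3)(2/2) = 1/5; P(data | jar B) = (1/8)(7/7)(6/6)(5/5) = 1/8.
Weighting by the prior gives 4/5 · 1/5 = 4/25, 1/5 · 1/8 = 1/40; summing to 37/200.
Therefore the posterior P(jar B | data) = (1/40) / (37/200) = 5/37.

0.135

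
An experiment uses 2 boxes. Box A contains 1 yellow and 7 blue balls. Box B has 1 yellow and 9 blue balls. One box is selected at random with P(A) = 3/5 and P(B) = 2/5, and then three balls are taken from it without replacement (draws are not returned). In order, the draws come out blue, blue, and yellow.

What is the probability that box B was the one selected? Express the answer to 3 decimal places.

0.348

Compute the likelihood of the observed sequence for each case: P(data | box A) = (7/8)(6/7)(1/6) = 1/8; P(data | box B) = (9/10)(8/9)(1/8) = 1/10.
Multiplying each by its prior: 3/5 · 1/8 = 3/40, 2/5 · 1/10 = 1/25; these sum to 23/200.
So P(box B | data) = (1/25) / (23/200) = 8/23.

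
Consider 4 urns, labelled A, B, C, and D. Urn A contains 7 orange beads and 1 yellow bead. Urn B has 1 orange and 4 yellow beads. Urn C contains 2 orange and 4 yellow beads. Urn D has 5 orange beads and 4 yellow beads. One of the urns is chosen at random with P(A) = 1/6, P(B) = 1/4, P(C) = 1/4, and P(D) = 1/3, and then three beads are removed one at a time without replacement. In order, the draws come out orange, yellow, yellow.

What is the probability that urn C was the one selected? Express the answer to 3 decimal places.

0.358

Under each hypothesis, the probability of the observed sequence is: P(data | urn A) = (7/8)(1/7)(0/6) = 0; P(data | urn B) = (1/5)(4/4)(3/3) = 1/5; P(data | urn C) = (2/6)(4/5)(3/4) = 1/5; P(data | urn D) = (5/9)(4/8)(3/7) = 5/42.
Multiplying each by its prior: 1/6 · 0 = 0, 1/4 · 1/5 = 1/20, 1/4 · 1/5 = 1/20, 1/3 · 5/42 = 5/126; summing to 44/315.
Hence P(urn C | data) = (1/20) / (44/315) = 63/176.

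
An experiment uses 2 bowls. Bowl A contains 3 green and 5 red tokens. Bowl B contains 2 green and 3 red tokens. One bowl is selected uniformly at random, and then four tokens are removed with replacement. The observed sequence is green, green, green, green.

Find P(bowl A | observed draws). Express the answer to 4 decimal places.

Compute the likelihood of the observed sequence for each case: P(data | bowl A) = (3/8)(3/8)(3/8)(3/8) = 0.019775; P(data | bowl B) = (2/5)(2/5)(2/5)(2/5) = 0.0256.
The prior-weighted likelihoods are 1/2 · 0.019775 = 0.0098877, 1/2 · 0.0256 = 0.0128; summing to 0.022688.
So P(bowl A | data) = (0.0098877) / (0.022688) = 0.43582.

0.4358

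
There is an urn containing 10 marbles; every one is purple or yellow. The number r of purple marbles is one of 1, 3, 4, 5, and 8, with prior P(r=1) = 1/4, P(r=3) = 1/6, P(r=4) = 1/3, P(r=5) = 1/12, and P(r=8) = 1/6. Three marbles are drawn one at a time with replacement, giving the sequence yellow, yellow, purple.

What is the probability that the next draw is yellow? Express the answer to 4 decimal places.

0.6493

Compute the likelihood of the observed sequence for each case: P(data | r = 1) = (9/10)(9/10)(1/10) = 0.081; P(data | r = 3) = (7/10)(7/10)(3/10) = 0.147; P(data | r = 4) = (6/10)(6/10)(4/10) = 0.144; P(data | r = 5) = (5/10)(5/10)(5/10) = 0.125; P(data | r = 8) = (2/10)(2/10)(8/10) = 0.032.
The prior-weighted likelihoods are 1/4 · 0.081 = 0.02025, 1/6 · 0.147 = 0.0245, 1/3 · 0.144 = 0.048, 1/12 · 0.125 = 0.010417, 1/6 · 0.032 = 0.0053333; these sum to 0.1085.
Normalising, the posterior is P(r = 1 | data) = 0.18664, P(r = 3 | data) = 0.22581, P(r = 4 | data) = 0.4424, P(r = 5 | data) = 0.096006, P(r = 8 | data) = 0.049155.
The predictive probability is P(yellow next | data) = (9/10)(0.18664) + (7/10)(0.22581) + (3/5)(0.4424) + (1/2)(0.096006) + (1/5)(0.049155) = 0.64931.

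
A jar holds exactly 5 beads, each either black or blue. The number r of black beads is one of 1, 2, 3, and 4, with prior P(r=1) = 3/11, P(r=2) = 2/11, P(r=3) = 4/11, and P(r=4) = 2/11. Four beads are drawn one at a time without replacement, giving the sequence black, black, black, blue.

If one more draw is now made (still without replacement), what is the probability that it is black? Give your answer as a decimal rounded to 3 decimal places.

0.500

For each hypothesis, P(data | H) works out to: P(data | r = 1) = (1/5)(0/4) = 0; P(data | r = 2) = (2/5)(1/4)(0/3) = 0; P(data | r = 3) = (3/5)(2/4)(1/3)(2/2) = 1/10; P(data | r = 4) = (4/5)(3/4)(2/3)(1/2) = 1/5.
Multiplying each by its prior: 3/11 · 0 = 0, 2/11 · 0 = 0, 4/11 · 1/10 = 2/55, 2/11 · 1/5 = 2/55; these sum to 4/55.
Dividing through by the total gives posterior P(r = 1 | data) = 0, P(r = 2 | data) = 0, P(r = 3 | data) = 1/2, P(r = 4 | data) = 1/2.
Averaging over the posterior, P(black next | data) = (0)(1/2) + (1)(1/2) = 1/2.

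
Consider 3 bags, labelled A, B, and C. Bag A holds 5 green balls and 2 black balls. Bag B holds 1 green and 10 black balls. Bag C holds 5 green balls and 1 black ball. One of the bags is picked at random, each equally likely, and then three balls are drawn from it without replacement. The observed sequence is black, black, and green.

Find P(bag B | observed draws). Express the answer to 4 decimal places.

0.6563

Under each hypothesis, the probability of the observed sequence is: P(data | bag A) = (2/7)(1/6)(5/5) = 1/21; P(data | bag B) = (10/11)(9/10)(1/9) = 1/11; P(data | bag C) = (1/6)(0/5) = 0.
Multiplying each by its prior: 1/3 · 1/21 = 1/63, 1/3 · 1/11 = 1/33, 1/3 · 0 = 0; with total 32/693.
Hence P(bag B | data) = (1/33) / (32/693) = 21/32.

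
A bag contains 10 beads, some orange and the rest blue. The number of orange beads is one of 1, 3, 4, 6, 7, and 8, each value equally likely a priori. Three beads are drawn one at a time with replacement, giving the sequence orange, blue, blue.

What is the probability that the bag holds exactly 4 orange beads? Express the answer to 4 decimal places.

For each hypothesis, P(data | H) works out to: P(data | r = 1) = (1/10)(9/10)(9/10) = 0.081; P(data | r = 3) = (3/10)(7/10)(7/10) = 0.147; P(data | r = 4) = (4/10)(6/10)(6/10) = 0.144; P(data | r = 6) = (6/10)(4/10)(4/10) = 0.096; P(data | r = 7) = (7/10)(3/10)(3/10) = 0.063; P(data | r = 8) = (8/10)(2/10)(2/10) = 0.032.
The prior-weighted likelihoods are 1/6 · 0.081 = 0.0135, 1/6 · 0.147 = 0.0245, 1/6 · 0.144 = 0.024, 1/6 · 0.096 = 0.016, 1/6 · 0.063 = 0.0105, 1/6 · 0.032 = 0.0053333; these sum to 0.093833.
Therefore the posterior P(r = 4 | data) = (0.024) / (0.093833) = 0.25577.

0.2558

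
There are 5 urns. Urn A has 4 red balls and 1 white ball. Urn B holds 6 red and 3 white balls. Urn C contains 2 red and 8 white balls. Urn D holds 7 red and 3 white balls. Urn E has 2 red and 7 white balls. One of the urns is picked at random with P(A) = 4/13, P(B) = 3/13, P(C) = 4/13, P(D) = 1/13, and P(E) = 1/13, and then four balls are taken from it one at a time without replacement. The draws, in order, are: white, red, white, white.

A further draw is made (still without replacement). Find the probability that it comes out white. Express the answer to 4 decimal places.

Compute the likelihood of the observed sequence for each case: P(data | urn A) = (1/5)(4/4)(0/3) = 0; P(data | urn B) = (3/9)(6/8)(2/7)(1/6) = 0.011905; P(data | urn C) = (8/10)(2/9)(7/8)(6/7) = 0.13333; P(data | urn D) = (3/10)(7/9)(2/8)(1/7) = 0.0083333; P(data | urn E) = (7/9)(2/8)(6/7)(5/6) = 0.13889.
The prior-weighted likelihoods are 4/13 · 0 = 0, 3/13 · 0.011905 = 0.0027473, 4/13 · 0.13333 = 0.041026, 1/13 · 0.0083333 = 0.00064103, 1/13 · 0.13889 = 0.010684; summing to 0.055098.
The posterior is then P(urn A | data) = 0, P(urn B | data) = 0.049861, P(urn C | data) = 0.7446, P(urn D | data) = 0.011634, P(urn E | data) = 0.19391.
The predictive probability is P(white next | data) = (0)(0.049861) + (5/6)(0.7446) + (0)(0.011634) + (4/5)(0.19391) = 0.77562.

0.7756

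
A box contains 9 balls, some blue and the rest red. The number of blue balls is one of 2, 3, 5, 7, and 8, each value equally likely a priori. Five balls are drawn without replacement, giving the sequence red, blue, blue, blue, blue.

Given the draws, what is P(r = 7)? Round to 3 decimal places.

Compute the likelihood of the observed sequence for each case: P(data | r = 2) = (7/9)(2/8)(1/7)(0/6) = 0; P(data | r = 3) = (6/9)(3/8)(2/7)(1/6)(0/5) = 0; P(data | r = 5) = (4/9)(5/8)(4/7)(3/6)(2/5) = 2/63; P(data | r = 7) = (2/9)(7/8)(6/7)(5/6)(4/5) = 1/9; P(data | r = 8) = (1/9)(8/8)(7/7)(6/6)(5/5) = 1/9.
The prior-weighted likelihoods are 1/5 · 0 = 0, 1/5 · 0 = 0, 1/5 · 2/63 = 2/315, 1/5 · 1/9 = 1/45, 1/5 · 1/9 = 1/45; these sum to 16/315.
Therefore the posterior P(r = 7 | data) = (1/45) / (16/315) = 7/16.

0.438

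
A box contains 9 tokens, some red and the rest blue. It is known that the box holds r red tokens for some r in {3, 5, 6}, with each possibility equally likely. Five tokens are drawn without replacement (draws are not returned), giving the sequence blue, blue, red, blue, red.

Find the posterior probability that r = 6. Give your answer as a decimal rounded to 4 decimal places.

The likelihood of the observed sequence under each hypothesis: P(data | r = 3) = (6/9)(5/8)(3/7)(4/6)(2/5) = 1/21; P(data | r = 5) = (4/9)(3/8)(5/7)(2/6)(4/5) = 2/63; P(data | r = 6) = (3/9)(2/8)(6/7)(1/6)(5/5) = 1/84.
Multiplying each by its prior: 1/3 · 1/21 = 1/63, 1/3 · 2/63 = 2/189, 1/3 · 1/84 = 1/252; summing to 23/756.
By Bayes' rule, P(r = 6 | data) = (1/252) / (23/756) = 3/23.

0.1304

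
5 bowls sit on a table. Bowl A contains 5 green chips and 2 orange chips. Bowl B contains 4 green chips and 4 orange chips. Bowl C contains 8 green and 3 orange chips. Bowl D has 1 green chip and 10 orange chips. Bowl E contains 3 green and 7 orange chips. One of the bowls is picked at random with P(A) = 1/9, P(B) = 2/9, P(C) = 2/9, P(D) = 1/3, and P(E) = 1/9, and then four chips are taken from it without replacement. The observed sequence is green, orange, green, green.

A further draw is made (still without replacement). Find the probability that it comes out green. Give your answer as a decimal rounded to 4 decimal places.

0.5877

Compute the likelihood of the observed sequence for each case: P(data | bowl A) = (5/7)(2/6)(4/5)(3/4) = 0.14286; P(data | bowl B) = (4/8)(4/7)(3/6)(2/5) = 0.057143; P(data | bowl C) = (8/11)(3/10)(7/9)(6/8) = 0.12727; P(data | bowl D) = (1/11)(10/10)(0/9) = 0; P(data | bowl E) = (3/10)(7/9)(2/8)(1/7) = 0.0083333.
Weighting by the prior gives 1/9 · 0.14286 = 0.015873, 2/9 · 0.057143 = 0.012698, 2/9 · 0.12727 = 0.028283, 1/3 · 0 = 0, 1/9 · 0.0083333 = 0.00092593; summing to 0.05778.
The posterior is then P(bowl A | data) = 0.27471, P(bowl B | data) = 0.21977, P(bowl C | data) = 0.48949, P(bowl D | data) = 0, P(bowl E | data) = 0.016025.
So P(green next | data) = Σ P(green next | H) P(H | data) = (2/3)(0.27471) + (1/4)(0.21977) + (5/7)(0.48949) + (0)(0.016025) = 0.58772.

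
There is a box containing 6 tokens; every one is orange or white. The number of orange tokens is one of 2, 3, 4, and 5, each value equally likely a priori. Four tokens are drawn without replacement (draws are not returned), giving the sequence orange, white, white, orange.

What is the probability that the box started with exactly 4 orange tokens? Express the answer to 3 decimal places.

Compute the likelihood of the observed sequence for each case: P(data | r = 2) = (2/6)(4/5)(3/4)(1/3) = 1/15; P(data | r = 3) = (3/6)(3/5)(2/4)(2/3) = 1/10; P(data | r = 4) = (4/6)(2/5)(1/4)(3/3) = 1/15; P(data | r = 5) = (5/6)(1/5)(0/4) = 0.
Multiplying each by its prior: 1/4 · 1/15 = 1/60, 1/4 · 1/10 = 1/40, 1/4 · 1/15 = 1/60, 1/4 · 0 = 0; these sum to 7/120.
So P(r = 4 | data) = (1/60) / (7/120) = 2/7.

0.286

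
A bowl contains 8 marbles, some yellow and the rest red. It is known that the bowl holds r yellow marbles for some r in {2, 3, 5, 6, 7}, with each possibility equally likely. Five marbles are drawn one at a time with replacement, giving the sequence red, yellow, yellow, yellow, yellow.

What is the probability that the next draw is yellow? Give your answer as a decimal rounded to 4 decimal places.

0.7318

For each hypothesis, P(data | H) works out to: P(data | r = 2) = (6/8)(2/8)(2/8)(2/8)(2/8) = 0.0029297; P(data | r = 3) = (5/8)(3/8)(3/8)(3/8)(3/8) = 0.01236; P(data | r = 5) = (3/8)(5/8)(5/8)(5/8)(5/8) = 0.05722; P(data | r = 6) = (2/8)(6/8)(6/8)(6/8)(6/8) = 0.079102; P(data | r = 7) = (1/8)(7/8)(7/8)(7/8)(7/8) = 0.073273.
The prior-weighted likelihoods are 1/5 · 0.0029297 = 0.00058594, 1/5 · 0.01236 = 0.0024719, 1/5 · 0.05722 = 0.011444, 1/5 · 0.079102 = 0.01582, 1/5 · 0.073273 = 0.014655; with total 0.044977.
Normalising, the posterior is P(r = 2 | data) = 0.013028, P(r = 3 | data) = 0.05496, P(r = 5 | data) = 0.25444, P(r = 6 | data) = 0.35174, P(r = 7 | data) = 0.32582.
Averaging over the posterior, P(yellow next | data) = (1/4)(0.013028) + (3/8)(0.05496) + (5/8)(0.25444) + (3/4)(0.35174) + (7/8)(0.32582) = 0.7318.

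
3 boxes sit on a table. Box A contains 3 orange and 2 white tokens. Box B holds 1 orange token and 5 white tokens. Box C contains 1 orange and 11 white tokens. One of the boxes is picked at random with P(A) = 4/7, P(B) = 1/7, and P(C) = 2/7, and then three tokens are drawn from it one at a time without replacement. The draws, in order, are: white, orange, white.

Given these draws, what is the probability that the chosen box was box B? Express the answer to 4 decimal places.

Compute the likelihood of the observed sequence for each case: P(data | box A) = (2/5)(3/4)(1/3) = 1/10; P(data | box B) = (5/6)(1/5)(4/4) = 1/6; P(data | box C) = (11/12)(1/11)(10/10) = 1/12.
The prior-weighted likelihoods are 4/7 · 1/10 = 2/35, 1/7 · 1/6 = 1/42, 2/7 · 1/12 = 1/42; these sum to 11/105.
So P(box B | data) = (1/42) / (11/105) = 5/22.

0.2273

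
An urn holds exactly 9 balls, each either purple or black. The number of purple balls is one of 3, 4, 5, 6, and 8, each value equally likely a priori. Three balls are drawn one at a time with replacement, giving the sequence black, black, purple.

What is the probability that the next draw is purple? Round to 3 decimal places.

0.480

The likelihood of the observed sequence under each hypothesis: P(data | r = 3) = (6/9)(6/9)(3/9) = 0.14815; P(data | r = 4) = (5/9)(5/9)(4/9) = 0.13717; P(data | r = 5) = (4/9)(4/9)(5/9) = 0.10974; P(data | r = 6) = (3/9)(3/9)(6/9) = 0.074074; P(data | r = 8) = (1/9)(1/9)(8/9) = 0.010974.
The prior-weighted likelihoods are 1/5 · 0.14815 = 0.02963, 1/5 · 0.13717 = 0.027435, 1/5 · 0.10974 = 0.021948, 1/5 · 0.074074 = 0.014815, 1/5 · 0.010974 = 0.0021948; with total 0.096022.
Normalising, the posterior is P(r = 3 | data) = 0.30857, P(r = 4 | data) = 0.28571, P(r = 5 | data) = 0.22857, P(r = 6 | data) = 0.15429, P(r = 8 | data) = 0.022857.
Averaging over the posterior, P(purple next | data) = (1/3)(0.30857) + (4/9)(0.28571) + (5/9)(0.22857) + (2/3)(0.15429) + (8/9)(0.022857) = 0.48.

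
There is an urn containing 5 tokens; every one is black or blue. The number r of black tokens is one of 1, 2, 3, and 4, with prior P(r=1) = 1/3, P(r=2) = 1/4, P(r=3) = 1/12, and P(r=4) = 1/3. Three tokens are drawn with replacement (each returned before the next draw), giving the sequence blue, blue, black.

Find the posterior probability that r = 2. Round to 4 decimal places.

0.3699

For each hypothesis, P(data | H) works out to: P(data | r = 1) = (4/5)(4/5)(1/5) = 16/125; P(data | r = 2) = (3/5)(3/5)(2/5) = 18/125; P(data | r = 3) = (2/5)(2/5)(3/5) = 12/125; P(data | r = 4) = (1/5)(1/5)(4/5) = 4/125.
The prior-weighted likelihoods are 1/3 · 16/125 = 16/375, 1/4 · 18/125 = 9/250, 1/12 · 12/125 = 1/125, 1/3 · 4/125 = 4/375; these sum to 73/750.
Therefore the posterior P(r = 2 | data) = (9/250) / (73/750) = 27/73.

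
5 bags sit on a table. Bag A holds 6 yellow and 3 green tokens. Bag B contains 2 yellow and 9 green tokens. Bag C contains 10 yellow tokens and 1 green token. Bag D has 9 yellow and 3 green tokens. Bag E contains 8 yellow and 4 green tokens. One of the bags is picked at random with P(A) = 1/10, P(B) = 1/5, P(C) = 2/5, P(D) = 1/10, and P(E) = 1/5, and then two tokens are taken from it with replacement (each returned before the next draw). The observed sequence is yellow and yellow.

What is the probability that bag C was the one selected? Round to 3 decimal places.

The likelihood of the observed sequence under each hypothesis: P(data | bag A) = (6/9)(6/9) = 0.44444; P(data | bag B) = (2/11)(2/11) = 0.033058; P(data | bag C) = (10/11)(10/11) = 0.82645; P(data | bag D) = (9/12)(9/12) = 0.5625; P(data | bag E) = (8/12)(8/12) = 0.44444.
Weighting by the prior gives 1/10 · 0.44444 = 0.044444, 1/5 · 0.033058 = 0.0066116, 2/5 · 0.82645 = 0.33058, 1/10 · 0.5625 = 0.05625, 1/5 · 0.44444 = 0.088889; summing to 0.52677.
By Bayes' rule, P(bag C | data) = (0.33058) / (0.52677) = 0.62755.

0.628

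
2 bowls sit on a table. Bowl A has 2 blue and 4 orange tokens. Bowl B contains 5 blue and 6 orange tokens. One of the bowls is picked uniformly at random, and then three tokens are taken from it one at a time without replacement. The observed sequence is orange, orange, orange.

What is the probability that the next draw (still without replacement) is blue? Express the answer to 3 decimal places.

The likelihood of the observed sequence under each hypothesis: P(data | bowl A) = (4/6)(3/5)(2/4) = 1/5; P(data | bowl B) = (6/11)(5/10)(4/9) = 4/33.
Weighting by the prior gives 1/2 · 1/5 = 1/10, 1/2 · 4/33 = 2/33; with total 53/330.
Dividing through by the total gives posterior P(bowl A | data) = 33/53, P(bowl B | data) = 20/53.
The predictive probability is P(blue next | data) = (2/3)(33/53) + (5/8)(20/53) = 69/106.

0.651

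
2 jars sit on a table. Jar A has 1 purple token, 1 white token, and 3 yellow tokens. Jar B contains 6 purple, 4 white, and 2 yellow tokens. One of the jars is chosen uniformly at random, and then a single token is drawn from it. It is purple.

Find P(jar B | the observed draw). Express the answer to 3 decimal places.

0.714

Under each hypothesis, the probability of this draw is: P(data | jar A) = (1/5) = 1/5; P(data | jar B) = (6/12) = 1/2.
The prior-weighted likelihoods are 1/2 · 1/5 = 1/10, 1/2 · 1/2 = 1/4; summing to 7/20.
Therefore the posterior P(jar B | data) = (1/4) / (7/20) = 5/7.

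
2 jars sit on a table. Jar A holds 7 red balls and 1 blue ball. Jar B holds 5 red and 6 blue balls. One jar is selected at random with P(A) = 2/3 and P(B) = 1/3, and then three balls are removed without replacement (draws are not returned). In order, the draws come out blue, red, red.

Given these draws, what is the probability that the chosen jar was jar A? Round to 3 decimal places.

0.673

Under each hypothesis, the probability of the observed sequence is: P(data | jar A) = (1/8)(7/7)(6/6) = 1/8; P(data | jar B) = (6/11)(5/10)(4/9) = 4/33.
Multiplying each by its prior: 2/3 · 1/8 = 1/12, 1/3 · 4/33 = 4/99; with total 49/396.
By Bayes' rule, P(jar A | data) = (1/12) / (49/396) = 33/49.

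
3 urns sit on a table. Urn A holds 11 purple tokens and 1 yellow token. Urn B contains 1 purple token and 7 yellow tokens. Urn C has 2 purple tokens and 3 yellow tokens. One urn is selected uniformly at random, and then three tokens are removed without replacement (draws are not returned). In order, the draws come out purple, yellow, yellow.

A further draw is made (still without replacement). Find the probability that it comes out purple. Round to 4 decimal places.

Under each hypothesis, the probability of the observed sequence is: P(data | urn A) = (11/12)(1/11)(0/10) = 0; P(data | urn B) = (1/8)(7/7)(6/6) = 1/8; P(data | urn C) = (2/5)(3/4)(2/3) = 1/5.
The prior-weighted likelihoods are 1/3 · 0 = 0, 1/3 · 1/8 = 1/24, 1/3 · 1/5 = 1/15; with total 13/120.
The posterior is then P(urn A | data) = 0, P(urn B | data) = 5/13, P(urn C | data) = 8/13.
The predictive probability is P(purple next | data) = (0)(5/13) + (1/2)(8/13) = 4/13.

0.3077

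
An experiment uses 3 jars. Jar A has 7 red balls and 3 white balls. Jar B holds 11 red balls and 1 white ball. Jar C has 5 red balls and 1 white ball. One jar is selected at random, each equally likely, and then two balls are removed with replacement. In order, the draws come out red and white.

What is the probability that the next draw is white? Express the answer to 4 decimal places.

0.2175

Under each hypothesis, the probability of the observed sequence is: P(data | jar A) = (7/10)(3/10) = 0.21; P(data | jar B) = (11/12)(1/12) = 0.076389; P(data | jar C) = (5/6)(1/6) = 0.13889.
The prior-weighted likelihoods are 1/3 · 0.21 = 0.07, 1/3 · 0.076389 = 0.025463, 1/3 · 0.13889 = 0.046296; with total 0.14176.
Dividing through by the total gives posterior P(jar A | data) = 0.49379, P(jar B | data) = 0.17962, P(jar C | data) = 0.32658.
The predictive probability is P(white next | data) = (3/10)(0.49379) + (1/12)(0.17962) + (1/6)(0.32658) = 0.21754.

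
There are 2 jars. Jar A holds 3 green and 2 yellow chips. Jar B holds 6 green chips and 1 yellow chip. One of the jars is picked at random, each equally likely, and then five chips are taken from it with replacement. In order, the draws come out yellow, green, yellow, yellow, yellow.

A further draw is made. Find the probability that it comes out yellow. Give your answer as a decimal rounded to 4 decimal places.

0.3942

Compute the likelihood of the observed sequence for each case: P(data | jar A) = (2/5)(3/5)(2/5)(2/5)(2/5) = 0.01536; P(data | jar B) = (1/7)(6/7)(1/7)(1/7)(1/7) = 0.00035699.
The prior-weighted likelihoods are 1/2 · 0.01536 = 0.00768, 1/2 · 0.00035699 = 0.0001785; these sum to 0.0078585.
Dividing through by the total gives posterior P(jar A | data) = 0.97729, P(jar B | data) = 0.022714.
So P(yellow next | data) = Σ P(yellow next | H) P(H | data) = (2/5)(0.97729) + (1/7)(0.022714) = 0.39416.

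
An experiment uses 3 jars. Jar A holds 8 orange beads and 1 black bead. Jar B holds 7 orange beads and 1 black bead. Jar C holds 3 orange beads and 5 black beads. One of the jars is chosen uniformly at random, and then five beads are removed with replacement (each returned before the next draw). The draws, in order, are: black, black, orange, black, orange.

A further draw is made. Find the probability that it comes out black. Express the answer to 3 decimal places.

Compute the likelihood of the observed sequence for each case: P(data | jar A) = (1/9)(1/9)(8/9)(1/9)(8/9) = 0.0010838; P(data | jar B) = (1/8)(1/8)(7/8)(1/8)(7/8) = 0.0014954; P(data | jar C) = (5/8)(5/8)(3/8)(5/8)(3/8) = 0.034332.
Multiplying each by its prior: 1/3 · 0.0010838 = 0.00036128, 1/3 · 0.0014954 = 0.00049845, 1/3 · 0.034332 = 0.011444; with total 0.012304.
Normalising, the posterior is P(jar A | data) = 0.029363, P(jar B | data) = 0.040512, P(jar C | data) = 0.93012.
Averaging over the posterior, P(black next | data) = (1/9)(0.029363) + (1/8)(0.040512) + (5/8)(0.93012) = 0.58965.

0.590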